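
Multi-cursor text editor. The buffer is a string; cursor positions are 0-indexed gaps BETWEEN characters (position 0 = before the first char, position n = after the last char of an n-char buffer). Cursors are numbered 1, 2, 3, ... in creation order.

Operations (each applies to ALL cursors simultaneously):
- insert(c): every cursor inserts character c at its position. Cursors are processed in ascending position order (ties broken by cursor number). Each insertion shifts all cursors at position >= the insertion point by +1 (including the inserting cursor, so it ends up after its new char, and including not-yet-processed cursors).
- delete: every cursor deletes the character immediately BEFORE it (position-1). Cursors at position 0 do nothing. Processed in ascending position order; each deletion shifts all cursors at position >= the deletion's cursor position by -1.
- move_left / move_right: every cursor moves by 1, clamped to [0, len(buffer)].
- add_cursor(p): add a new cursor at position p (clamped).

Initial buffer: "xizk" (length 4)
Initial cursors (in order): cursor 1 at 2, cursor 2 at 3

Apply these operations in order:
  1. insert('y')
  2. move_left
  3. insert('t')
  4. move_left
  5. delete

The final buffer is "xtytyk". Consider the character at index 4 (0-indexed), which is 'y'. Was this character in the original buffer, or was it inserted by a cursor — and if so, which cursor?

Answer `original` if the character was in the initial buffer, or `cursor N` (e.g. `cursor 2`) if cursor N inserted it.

After op 1 (insert('y')): buffer="xiyzyk" (len 6), cursors c1@3 c2@5, authorship ..1.2.
After op 2 (move_left): buffer="xiyzyk" (len 6), cursors c1@2 c2@4, authorship ..1.2.
After op 3 (insert('t')): buffer="xityztyk" (len 8), cursors c1@3 c2@6, authorship ..11.22.
After op 4 (move_left): buffer="xityztyk" (len 8), cursors c1@2 c2@5, authorship ..11.22.
After op 5 (delete): buffer="xtytyk" (len 6), cursors c1@1 c2@3, authorship .1122.
Authorship (.=original, N=cursor N): . 1 1 2 2 .
Index 4: author = 2

Answer: cursor 2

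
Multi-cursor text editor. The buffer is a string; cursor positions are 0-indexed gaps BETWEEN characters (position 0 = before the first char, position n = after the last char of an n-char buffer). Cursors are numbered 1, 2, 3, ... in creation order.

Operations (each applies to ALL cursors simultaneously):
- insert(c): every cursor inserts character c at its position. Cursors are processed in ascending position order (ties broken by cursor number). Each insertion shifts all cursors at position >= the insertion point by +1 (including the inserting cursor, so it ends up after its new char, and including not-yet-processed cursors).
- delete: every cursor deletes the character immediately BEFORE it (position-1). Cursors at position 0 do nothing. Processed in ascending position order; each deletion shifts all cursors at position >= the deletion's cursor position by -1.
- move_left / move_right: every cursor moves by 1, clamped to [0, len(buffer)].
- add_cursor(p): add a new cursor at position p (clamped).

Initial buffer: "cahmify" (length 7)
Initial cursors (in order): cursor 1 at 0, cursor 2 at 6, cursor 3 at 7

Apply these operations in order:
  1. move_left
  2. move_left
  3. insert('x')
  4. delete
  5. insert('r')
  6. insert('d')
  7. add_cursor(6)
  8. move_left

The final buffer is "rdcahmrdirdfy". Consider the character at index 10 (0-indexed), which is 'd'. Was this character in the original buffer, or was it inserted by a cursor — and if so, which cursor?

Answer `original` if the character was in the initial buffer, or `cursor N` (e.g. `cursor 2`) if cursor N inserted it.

After op 1 (move_left): buffer="cahmify" (len 7), cursors c1@0 c2@5 c3@6, authorship .......
After op 2 (move_left): buffer="cahmify" (len 7), cursors c1@0 c2@4 c3@5, authorship .......
After op 3 (insert('x')): buffer="xcahmxixfy" (len 10), cursors c1@1 c2@6 c3@8, authorship 1....2.3..
After op 4 (delete): buffer="cahmify" (len 7), cursors c1@0 c2@4 c3@5, authorship .......
After op 5 (insert('r')): buffer="rcahmrirfy" (len 10), cursors c1@1 c2@6 c3@8, authorship 1....2.3..
After op 6 (insert('d')): buffer="rdcahmrdirdfy" (len 13), cursors c1@2 c2@8 c3@11, authorship 11....22.33..
After op 7 (add_cursor(6)): buffer="rdcahmrdirdfy" (len 13), cursors c1@2 c4@6 c2@8 c3@11, authorship 11....22.33..
After op 8 (move_left): buffer="rdcahmrdirdfy" (len 13), cursors c1@1 c4@5 c2@7 c3@10, authorship 11....22.33..
Authorship (.=original, N=cursor N): 1 1 . . . . 2 2 . 3 3 . .
Index 10: author = 3

Answer: cursor 3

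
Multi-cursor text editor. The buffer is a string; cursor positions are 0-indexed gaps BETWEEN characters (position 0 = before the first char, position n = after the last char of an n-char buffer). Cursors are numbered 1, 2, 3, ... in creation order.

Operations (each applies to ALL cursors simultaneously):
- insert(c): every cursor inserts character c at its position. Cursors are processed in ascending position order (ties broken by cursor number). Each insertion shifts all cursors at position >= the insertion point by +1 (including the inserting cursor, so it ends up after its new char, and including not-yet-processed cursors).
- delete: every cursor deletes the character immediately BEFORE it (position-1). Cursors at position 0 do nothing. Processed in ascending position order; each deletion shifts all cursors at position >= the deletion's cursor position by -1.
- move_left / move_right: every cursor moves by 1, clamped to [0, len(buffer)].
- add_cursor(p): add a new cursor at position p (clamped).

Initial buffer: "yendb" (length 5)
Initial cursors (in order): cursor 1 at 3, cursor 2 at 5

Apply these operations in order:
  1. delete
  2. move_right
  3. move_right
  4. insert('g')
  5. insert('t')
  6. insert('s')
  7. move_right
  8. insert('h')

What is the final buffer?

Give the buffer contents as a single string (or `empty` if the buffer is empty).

Answer: yedggttsshh

Derivation:
After op 1 (delete): buffer="yed" (len 3), cursors c1@2 c2@3, authorship ...
After op 2 (move_right): buffer="yed" (len 3), cursors c1@3 c2@3, authorship ...
After op 3 (move_right): buffer="yed" (len 3), cursors c1@3 c2@3, authorship ...
After op 4 (insert('g')): buffer="yedgg" (len 5), cursors c1@5 c2@5, authorship ...12
After op 5 (insert('t')): buffer="yedggtt" (len 7), cursors c1@7 c2@7, authorship ...1212
After op 6 (insert('s')): buffer="yedggttss" (len 9), cursors c1@9 c2@9, authorship ...121212
After op 7 (move_right): buffer="yedggttss" (len 9), cursors c1@9 c2@9, authorship ...121212
After op 8 (insert('h')): buffer="yedggttsshh" (len 11), cursors c1@11 c2@11, authorship ...12121212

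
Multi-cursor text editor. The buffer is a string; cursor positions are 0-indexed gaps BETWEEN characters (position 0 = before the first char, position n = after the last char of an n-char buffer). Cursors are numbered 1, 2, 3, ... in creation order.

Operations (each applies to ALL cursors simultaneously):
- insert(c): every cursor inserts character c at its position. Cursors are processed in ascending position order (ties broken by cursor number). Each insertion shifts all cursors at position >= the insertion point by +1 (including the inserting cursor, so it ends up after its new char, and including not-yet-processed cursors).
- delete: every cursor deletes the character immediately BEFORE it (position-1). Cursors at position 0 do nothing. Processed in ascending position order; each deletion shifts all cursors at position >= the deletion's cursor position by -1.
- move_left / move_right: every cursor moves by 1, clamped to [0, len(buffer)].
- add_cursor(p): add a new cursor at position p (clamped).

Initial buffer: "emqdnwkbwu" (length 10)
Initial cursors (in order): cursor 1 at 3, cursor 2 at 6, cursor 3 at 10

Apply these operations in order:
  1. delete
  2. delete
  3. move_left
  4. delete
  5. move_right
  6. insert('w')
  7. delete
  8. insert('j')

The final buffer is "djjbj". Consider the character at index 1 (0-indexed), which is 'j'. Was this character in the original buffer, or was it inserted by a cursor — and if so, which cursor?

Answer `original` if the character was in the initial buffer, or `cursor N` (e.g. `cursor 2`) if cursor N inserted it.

After op 1 (delete): buffer="emdnkbw" (len 7), cursors c1@2 c2@4 c3@7, authorship .......
After op 2 (delete): buffer="edkb" (len 4), cursors c1@1 c2@2 c3@4, authorship ....
After op 3 (move_left): buffer="edkb" (len 4), cursors c1@0 c2@1 c3@3, authorship ....
After op 4 (delete): buffer="db" (len 2), cursors c1@0 c2@0 c3@1, authorship ..
After op 5 (move_right): buffer="db" (len 2), cursors c1@1 c2@1 c3@2, authorship ..
After op 6 (insert('w')): buffer="dwwbw" (len 5), cursors c1@3 c2@3 c3@5, authorship .12.3
After op 7 (delete): buffer="db" (len 2), cursors c1@1 c2@1 c3@2, authorship ..
After op 8 (insert('j')): buffer="djjbj" (len 5), cursors c1@3 c2@3 c3@5, authorship .12.3
Authorship (.=original, N=cursor N): . 1 2 . 3
Index 1: author = 1

Answer: cursor 1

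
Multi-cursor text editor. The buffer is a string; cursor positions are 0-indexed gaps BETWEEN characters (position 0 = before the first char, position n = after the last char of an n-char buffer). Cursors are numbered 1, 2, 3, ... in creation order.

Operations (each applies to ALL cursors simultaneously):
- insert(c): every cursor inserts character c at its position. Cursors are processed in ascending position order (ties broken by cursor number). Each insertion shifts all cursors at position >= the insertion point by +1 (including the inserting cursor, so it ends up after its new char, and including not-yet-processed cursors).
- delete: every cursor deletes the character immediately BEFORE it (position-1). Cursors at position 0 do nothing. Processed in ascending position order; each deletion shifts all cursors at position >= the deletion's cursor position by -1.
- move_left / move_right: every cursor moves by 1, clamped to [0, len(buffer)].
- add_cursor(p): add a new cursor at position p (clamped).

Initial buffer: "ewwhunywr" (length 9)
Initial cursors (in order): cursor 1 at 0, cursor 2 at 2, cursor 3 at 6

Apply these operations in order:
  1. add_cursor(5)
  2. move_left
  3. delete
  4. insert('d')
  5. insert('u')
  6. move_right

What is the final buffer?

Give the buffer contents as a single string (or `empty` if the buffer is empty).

Answer: dduuwwdduunywr

Derivation:
After op 1 (add_cursor(5)): buffer="ewwhunywr" (len 9), cursors c1@0 c2@2 c4@5 c3@6, authorship .........
After op 2 (move_left): buffer="ewwhunywr" (len 9), cursors c1@0 c2@1 c4@4 c3@5, authorship .........
After op 3 (delete): buffer="wwnywr" (len 6), cursors c1@0 c2@0 c3@2 c4@2, authorship ......
After op 4 (insert('d')): buffer="ddwwddnywr" (len 10), cursors c1@2 c2@2 c3@6 c4@6, authorship 12..34....
After op 5 (insert('u')): buffer="dduuwwdduunywr" (len 14), cursors c1@4 c2@4 c3@10 c4@10, authorship 1212..3434....
After op 6 (move_right): buffer="dduuwwdduunywr" (len 14), cursors c1@5 c2@5 c3@11 c4@11, authorship 1212..3434....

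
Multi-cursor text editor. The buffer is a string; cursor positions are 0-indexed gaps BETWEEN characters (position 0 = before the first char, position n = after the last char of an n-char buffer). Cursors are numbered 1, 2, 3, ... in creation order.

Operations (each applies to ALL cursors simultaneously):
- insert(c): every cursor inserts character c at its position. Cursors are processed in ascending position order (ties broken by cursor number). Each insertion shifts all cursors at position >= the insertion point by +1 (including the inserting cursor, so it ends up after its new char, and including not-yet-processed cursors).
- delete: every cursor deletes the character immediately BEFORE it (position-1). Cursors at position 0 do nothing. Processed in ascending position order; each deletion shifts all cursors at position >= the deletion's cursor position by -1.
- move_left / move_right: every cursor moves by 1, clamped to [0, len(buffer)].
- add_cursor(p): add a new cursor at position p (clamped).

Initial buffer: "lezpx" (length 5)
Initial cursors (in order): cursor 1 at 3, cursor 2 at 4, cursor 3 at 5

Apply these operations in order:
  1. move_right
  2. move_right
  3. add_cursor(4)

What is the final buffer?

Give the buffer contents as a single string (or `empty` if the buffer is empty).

Answer: lezpx

Derivation:
After op 1 (move_right): buffer="lezpx" (len 5), cursors c1@4 c2@5 c3@5, authorship .....
After op 2 (move_right): buffer="lezpx" (len 5), cursors c1@5 c2@5 c3@5, authorship .....
After op 3 (add_cursor(4)): buffer="lezpx" (len 5), cursors c4@4 c1@5 c2@5 c3@5, authorship .....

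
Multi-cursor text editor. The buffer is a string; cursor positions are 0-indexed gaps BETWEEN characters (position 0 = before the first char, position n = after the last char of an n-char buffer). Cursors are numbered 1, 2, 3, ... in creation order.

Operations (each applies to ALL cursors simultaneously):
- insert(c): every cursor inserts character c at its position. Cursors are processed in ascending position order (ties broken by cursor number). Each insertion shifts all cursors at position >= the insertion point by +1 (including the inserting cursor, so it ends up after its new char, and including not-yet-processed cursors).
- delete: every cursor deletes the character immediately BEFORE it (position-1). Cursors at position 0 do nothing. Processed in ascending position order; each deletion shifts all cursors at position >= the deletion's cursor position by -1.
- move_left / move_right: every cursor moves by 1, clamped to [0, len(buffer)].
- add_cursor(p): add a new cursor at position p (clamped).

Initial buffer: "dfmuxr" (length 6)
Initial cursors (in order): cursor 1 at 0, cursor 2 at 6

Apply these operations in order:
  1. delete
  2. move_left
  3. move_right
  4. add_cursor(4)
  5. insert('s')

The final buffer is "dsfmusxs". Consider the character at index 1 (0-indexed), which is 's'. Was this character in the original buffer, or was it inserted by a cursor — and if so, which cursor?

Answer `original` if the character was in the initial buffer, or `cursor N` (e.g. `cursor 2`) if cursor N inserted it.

Answer: cursor 1

Derivation:
After op 1 (delete): buffer="dfmux" (len 5), cursors c1@0 c2@5, authorship .....
After op 2 (move_left): buffer="dfmux" (len 5), cursors c1@0 c2@4, authorship .....
After op 3 (move_right): buffer="dfmux" (len 5), cursors c1@1 c2@5, authorship .....
After op 4 (add_cursor(4)): buffer="dfmux" (len 5), cursors c1@1 c3@4 c2@5, authorship .....
After op 5 (insert('s')): buffer="dsfmusxs" (len 8), cursors c1@2 c3@6 c2@8, authorship .1...3.2
Authorship (.=original, N=cursor N): . 1 . . . 3 . 2
Index 1: author = 1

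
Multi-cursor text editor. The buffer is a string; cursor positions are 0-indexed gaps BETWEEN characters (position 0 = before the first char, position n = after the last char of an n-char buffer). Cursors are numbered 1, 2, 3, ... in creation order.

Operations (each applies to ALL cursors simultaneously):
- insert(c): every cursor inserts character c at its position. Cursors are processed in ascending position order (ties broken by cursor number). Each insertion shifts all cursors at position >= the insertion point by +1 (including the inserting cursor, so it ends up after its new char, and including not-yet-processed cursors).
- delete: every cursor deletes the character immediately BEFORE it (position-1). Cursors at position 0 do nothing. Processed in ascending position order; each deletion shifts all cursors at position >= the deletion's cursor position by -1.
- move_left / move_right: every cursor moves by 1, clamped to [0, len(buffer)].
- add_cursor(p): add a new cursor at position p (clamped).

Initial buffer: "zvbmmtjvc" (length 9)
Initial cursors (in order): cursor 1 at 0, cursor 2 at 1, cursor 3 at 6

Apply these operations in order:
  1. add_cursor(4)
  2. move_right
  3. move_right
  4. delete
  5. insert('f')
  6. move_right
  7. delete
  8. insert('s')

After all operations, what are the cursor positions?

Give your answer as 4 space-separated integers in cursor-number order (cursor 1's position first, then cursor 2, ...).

After op 1 (add_cursor(4)): buffer="zvbmmtjvc" (len 9), cursors c1@0 c2@1 c4@4 c3@6, authorship .........
After op 2 (move_right): buffer="zvbmmtjvc" (len 9), cursors c1@1 c2@2 c4@5 c3@7, authorship .........
After op 3 (move_right): buffer="zvbmmtjvc" (len 9), cursors c1@2 c2@3 c4@6 c3@8, authorship .........
After op 4 (delete): buffer="zmmjc" (len 5), cursors c1@1 c2@1 c4@3 c3@4, authorship .....
After op 5 (insert('f')): buffer="zffmmfjfc" (len 9), cursors c1@3 c2@3 c4@6 c3@8, authorship .12..4.3.
After op 6 (move_right): buffer="zffmmfjfc" (len 9), cursors c1@4 c2@4 c4@7 c3@9, authorship .12..4.3.
After op 7 (delete): buffer="zfmff" (len 5), cursors c1@2 c2@2 c4@4 c3@5, authorship .1.43
After op 8 (insert('s')): buffer="zfssmfsfs" (len 9), cursors c1@4 c2@4 c4@7 c3@9, authorship .112.4433

Answer: 4 4 9 7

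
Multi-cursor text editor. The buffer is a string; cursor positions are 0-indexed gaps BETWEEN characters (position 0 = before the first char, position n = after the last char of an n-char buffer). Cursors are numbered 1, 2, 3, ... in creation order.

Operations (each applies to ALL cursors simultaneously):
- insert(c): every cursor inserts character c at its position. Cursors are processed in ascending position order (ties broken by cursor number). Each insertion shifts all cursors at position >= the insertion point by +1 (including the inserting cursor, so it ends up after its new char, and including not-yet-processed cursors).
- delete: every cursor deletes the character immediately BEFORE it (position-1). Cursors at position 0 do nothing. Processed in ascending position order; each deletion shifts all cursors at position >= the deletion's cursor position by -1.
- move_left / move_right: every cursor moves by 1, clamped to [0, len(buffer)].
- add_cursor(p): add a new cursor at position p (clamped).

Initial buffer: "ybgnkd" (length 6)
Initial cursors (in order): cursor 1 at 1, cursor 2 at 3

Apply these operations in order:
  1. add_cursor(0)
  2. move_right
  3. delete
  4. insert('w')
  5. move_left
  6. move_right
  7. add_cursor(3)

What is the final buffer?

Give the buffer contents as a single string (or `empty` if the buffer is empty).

After op 1 (add_cursor(0)): buffer="ybgnkd" (len 6), cursors c3@0 c1@1 c2@3, authorship ......
After op 2 (move_right): buffer="ybgnkd" (len 6), cursors c3@1 c1@2 c2@4, authorship ......
After op 3 (delete): buffer="gkd" (len 3), cursors c1@0 c3@0 c2@1, authorship ...
After op 4 (insert('w')): buffer="wwgwkd" (len 6), cursors c1@2 c3@2 c2@4, authorship 13.2..
After op 5 (move_left): buffer="wwgwkd" (len 6), cursors c1@1 c3@1 c2@3, authorship 13.2..
After op 6 (move_right): buffer="wwgwkd" (len 6), cursors c1@2 c3@2 c2@4, authorship 13.2..
After op 7 (add_cursor(3)): buffer="wwgwkd" (len 6), cursors c1@2 c3@2 c4@3 c2@4, authorship 13.2..

Answer: wwgwkd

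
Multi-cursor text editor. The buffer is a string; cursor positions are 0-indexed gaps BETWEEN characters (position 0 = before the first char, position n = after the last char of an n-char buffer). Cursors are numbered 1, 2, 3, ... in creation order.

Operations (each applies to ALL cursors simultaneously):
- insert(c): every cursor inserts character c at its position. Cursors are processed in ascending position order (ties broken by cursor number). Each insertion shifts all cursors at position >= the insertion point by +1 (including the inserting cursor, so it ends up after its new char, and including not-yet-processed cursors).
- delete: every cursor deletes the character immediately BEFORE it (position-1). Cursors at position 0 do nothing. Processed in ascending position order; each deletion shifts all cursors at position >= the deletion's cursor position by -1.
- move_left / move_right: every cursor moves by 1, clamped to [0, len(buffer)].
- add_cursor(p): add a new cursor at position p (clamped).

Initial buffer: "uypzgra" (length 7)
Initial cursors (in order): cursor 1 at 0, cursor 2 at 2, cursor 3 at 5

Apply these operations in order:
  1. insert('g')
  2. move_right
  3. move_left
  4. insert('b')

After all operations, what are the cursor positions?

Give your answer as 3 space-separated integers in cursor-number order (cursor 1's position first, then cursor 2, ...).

After op 1 (insert('g')): buffer="guygpzggra" (len 10), cursors c1@1 c2@4 c3@8, authorship 1..2...3..
After op 2 (move_right): buffer="guygpzggra" (len 10), cursors c1@2 c2@5 c3@9, authorship 1..2...3..
After op 3 (move_left): buffer="guygpzggra" (len 10), cursors c1@1 c2@4 c3@8, authorship 1..2...3..
After op 4 (insert('b')): buffer="gbuygbpzggbra" (len 13), cursors c1@2 c2@6 c3@11, authorship 11..22...33..

Answer: 2 6 11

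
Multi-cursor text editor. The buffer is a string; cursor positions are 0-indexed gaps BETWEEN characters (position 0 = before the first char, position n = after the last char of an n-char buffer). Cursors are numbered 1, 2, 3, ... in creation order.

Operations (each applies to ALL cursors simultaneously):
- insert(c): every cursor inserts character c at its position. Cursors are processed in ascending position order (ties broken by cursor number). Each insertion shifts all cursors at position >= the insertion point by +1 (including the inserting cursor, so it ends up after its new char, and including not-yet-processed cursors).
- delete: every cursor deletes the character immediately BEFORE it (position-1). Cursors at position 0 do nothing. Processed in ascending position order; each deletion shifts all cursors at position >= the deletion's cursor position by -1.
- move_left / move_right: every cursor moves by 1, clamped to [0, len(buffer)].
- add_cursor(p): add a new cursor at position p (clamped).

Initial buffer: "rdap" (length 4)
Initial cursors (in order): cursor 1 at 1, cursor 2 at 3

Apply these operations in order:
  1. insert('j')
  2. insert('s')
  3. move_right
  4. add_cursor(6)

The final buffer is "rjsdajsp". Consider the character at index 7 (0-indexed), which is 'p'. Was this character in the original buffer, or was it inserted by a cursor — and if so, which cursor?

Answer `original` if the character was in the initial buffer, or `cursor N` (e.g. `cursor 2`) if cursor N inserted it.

After op 1 (insert('j')): buffer="rjdajp" (len 6), cursors c1@2 c2@5, authorship .1..2.
After op 2 (insert('s')): buffer="rjsdajsp" (len 8), cursors c1@3 c2@7, authorship .11..22.
After op 3 (move_right): buffer="rjsdajsp" (len 8), cursors c1@4 c2@8, authorship .11..22.
After op 4 (add_cursor(6)): buffer="rjsdajsp" (len 8), cursors c1@4 c3@6 c2@8, authorship .11..22.
Authorship (.=original, N=cursor N): . 1 1 . . 2 2 .
Index 7: author = original

Answer: original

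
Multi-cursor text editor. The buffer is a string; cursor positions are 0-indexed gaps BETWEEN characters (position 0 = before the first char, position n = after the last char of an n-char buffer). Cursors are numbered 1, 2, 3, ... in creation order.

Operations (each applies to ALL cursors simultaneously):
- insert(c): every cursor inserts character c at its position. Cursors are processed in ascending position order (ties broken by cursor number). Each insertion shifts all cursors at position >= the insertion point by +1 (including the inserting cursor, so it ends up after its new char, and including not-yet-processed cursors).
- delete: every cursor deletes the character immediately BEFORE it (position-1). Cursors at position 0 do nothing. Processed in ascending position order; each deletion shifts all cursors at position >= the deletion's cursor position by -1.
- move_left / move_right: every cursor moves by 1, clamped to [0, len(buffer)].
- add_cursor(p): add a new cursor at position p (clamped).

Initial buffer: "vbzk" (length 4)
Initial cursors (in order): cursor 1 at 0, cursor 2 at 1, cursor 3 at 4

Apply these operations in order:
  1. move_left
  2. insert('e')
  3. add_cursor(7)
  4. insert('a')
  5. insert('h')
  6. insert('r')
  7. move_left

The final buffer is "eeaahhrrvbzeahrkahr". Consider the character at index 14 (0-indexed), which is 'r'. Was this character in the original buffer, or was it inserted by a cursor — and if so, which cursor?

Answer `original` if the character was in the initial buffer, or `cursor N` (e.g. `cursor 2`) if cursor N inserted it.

After op 1 (move_left): buffer="vbzk" (len 4), cursors c1@0 c2@0 c3@3, authorship ....
After op 2 (insert('e')): buffer="eevbzek" (len 7), cursors c1@2 c2@2 c3@6, authorship 12...3.
After op 3 (add_cursor(7)): buffer="eevbzek" (len 7), cursors c1@2 c2@2 c3@6 c4@7, authorship 12...3.
After op 4 (insert('a')): buffer="eeaavbzeaka" (len 11), cursors c1@4 c2@4 c3@9 c4@11, authorship 1212...33.4
After op 5 (insert('h')): buffer="eeaahhvbzeahkah" (len 15), cursors c1@6 c2@6 c3@12 c4@15, authorship 121212...333.44
After op 6 (insert('r')): buffer="eeaahhrrvbzeahrkahr" (len 19), cursors c1@8 c2@8 c3@15 c4@19, authorship 12121212...3333.444
After op 7 (move_left): buffer="eeaahhrrvbzeahrkahr" (len 19), cursors c1@7 c2@7 c3@14 c4@18, authorship 12121212...3333.444
Authorship (.=original, N=cursor N): 1 2 1 2 1 2 1 2 . . . 3 3 3 3 . 4 4 4
Index 14: author = 3

Answer: cursor 3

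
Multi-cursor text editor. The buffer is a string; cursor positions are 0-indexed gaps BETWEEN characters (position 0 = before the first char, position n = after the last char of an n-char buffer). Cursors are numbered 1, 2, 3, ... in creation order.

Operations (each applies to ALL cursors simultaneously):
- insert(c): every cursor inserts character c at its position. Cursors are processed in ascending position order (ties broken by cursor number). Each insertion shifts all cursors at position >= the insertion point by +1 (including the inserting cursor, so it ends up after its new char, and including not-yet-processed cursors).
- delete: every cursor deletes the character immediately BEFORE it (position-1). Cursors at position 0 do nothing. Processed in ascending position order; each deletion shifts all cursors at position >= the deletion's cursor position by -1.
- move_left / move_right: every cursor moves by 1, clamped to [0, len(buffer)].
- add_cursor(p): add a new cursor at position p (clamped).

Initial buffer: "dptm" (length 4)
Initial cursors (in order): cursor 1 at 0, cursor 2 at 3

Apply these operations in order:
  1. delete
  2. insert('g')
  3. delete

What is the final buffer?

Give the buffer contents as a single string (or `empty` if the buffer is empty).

Answer: dpm

Derivation:
After op 1 (delete): buffer="dpm" (len 3), cursors c1@0 c2@2, authorship ...
After op 2 (insert('g')): buffer="gdpgm" (len 5), cursors c1@1 c2@4, authorship 1..2.
After op 3 (delete): buffer="dpm" (len 3), cursors c1@0 c2@2, authorship ...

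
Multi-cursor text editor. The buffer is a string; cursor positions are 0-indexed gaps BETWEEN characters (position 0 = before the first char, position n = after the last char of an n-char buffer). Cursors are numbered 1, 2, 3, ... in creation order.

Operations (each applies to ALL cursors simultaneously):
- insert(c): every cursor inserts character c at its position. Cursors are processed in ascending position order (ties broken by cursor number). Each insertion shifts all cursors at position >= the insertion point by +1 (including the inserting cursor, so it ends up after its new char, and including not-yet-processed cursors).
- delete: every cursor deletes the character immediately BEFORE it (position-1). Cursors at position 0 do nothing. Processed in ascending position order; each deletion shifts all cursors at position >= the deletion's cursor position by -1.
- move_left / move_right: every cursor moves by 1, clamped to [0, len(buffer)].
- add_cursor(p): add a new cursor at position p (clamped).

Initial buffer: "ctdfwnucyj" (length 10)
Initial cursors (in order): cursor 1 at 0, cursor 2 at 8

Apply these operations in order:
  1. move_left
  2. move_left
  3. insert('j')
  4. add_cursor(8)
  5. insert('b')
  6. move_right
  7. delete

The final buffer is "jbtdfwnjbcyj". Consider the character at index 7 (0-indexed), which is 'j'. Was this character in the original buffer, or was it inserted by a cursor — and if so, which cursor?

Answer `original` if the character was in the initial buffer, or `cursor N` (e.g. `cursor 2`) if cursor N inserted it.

Answer: cursor 2

Derivation:
After op 1 (move_left): buffer="ctdfwnucyj" (len 10), cursors c1@0 c2@7, authorship ..........
After op 2 (move_left): buffer="ctdfwnucyj" (len 10), cursors c1@0 c2@6, authorship ..........
After op 3 (insert('j')): buffer="jctdfwnjucyj" (len 12), cursors c1@1 c2@8, authorship 1......2....
After op 4 (add_cursor(8)): buffer="jctdfwnjucyj" (len 12), cursors c1@1 c2@8 c3@8, authorship 1......2....
After op 5 (insert('b')): buffer="jbctdfwnjbbucyj" (len 15), cursors c1@2 c2@11 c3@11, authorship 11......223....
After op 6 (move_right): buffer="jbctdfwnjbbucyj" (len 15), cursors c1@3 c2@12 c3@12, authorship 11......223....
After op 7 (delete): buffer="jbtdfwnjbcyj" (len 12), cursors c1@2 c2@9 c3@9, authorship 11.....22...
Authorship (.=original, N=cursor N): 1 1 . . . . . 2 2 . . .
Index 7: author = 2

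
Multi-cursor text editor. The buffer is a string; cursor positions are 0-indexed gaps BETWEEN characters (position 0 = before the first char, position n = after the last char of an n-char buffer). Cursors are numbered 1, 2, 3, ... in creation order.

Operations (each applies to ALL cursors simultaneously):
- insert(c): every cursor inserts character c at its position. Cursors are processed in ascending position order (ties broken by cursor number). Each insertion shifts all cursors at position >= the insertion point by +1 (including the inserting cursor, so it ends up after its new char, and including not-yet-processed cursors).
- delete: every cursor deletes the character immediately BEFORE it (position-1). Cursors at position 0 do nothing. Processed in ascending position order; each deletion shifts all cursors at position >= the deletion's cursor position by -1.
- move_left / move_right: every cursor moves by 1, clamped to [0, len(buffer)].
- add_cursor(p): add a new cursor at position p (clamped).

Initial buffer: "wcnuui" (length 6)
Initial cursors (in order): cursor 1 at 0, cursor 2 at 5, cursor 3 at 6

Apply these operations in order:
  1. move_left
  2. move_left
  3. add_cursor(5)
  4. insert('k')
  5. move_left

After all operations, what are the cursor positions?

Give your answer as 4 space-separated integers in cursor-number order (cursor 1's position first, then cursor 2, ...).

After op 1 (move_left): buffer="wcnuui" (len 6), cursors c1@0 c2@4 c3@5, authorship ......
After op 2 (move_left): buffer="wcnuui" (len 6), cursors c1@0 c2@3 c3@4, authorship ......
After op 3 (add_cursor(5)): buffer="wcnuui" (len 6), cursors c1@0 c2@3 c3@4 c4@5, authorship ......
After op 4 (insert('k')): buffer="kwcnkukuki" (len 10), cursors c1@1 c2@5 c3@7 c4@9, authorship 1...2.3.4.
After op 5 (move_left): buffer="kwcnkukuki" (len 10), cursors c1@0 c2@4 c3@6 c4@8, authorship 1...2.3.4.

Answer: 0 4 6 8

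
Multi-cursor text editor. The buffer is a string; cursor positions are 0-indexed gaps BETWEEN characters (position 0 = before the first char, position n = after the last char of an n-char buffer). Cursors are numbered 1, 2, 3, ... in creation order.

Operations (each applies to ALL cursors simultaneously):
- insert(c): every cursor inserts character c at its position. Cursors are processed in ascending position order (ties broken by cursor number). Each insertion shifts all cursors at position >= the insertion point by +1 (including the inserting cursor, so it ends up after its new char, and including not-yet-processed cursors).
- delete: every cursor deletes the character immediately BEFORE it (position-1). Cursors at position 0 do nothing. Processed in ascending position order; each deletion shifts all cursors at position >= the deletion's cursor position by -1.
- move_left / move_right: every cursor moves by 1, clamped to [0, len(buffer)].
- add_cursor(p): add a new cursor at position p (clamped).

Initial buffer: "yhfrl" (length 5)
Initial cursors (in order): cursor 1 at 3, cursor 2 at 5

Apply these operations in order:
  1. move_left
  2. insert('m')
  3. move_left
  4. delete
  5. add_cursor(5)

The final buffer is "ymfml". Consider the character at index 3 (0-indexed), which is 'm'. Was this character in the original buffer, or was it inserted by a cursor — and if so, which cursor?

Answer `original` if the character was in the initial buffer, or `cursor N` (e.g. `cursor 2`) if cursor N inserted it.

After op 1 (move_left): buffer="yhfrl" (len 5), cursors c1@2 c2@4, authorship .....
After op 2 (insert('m')): buffer="yhmfrml" (len 7), cursors c1@3 c2@6, authorship ..1..2.
After op 3 (move_left): buffer="yhmfrml" (len 7), cursors c1@2 c2@5, authorship ..1..2.
After op 4 (delete): buffer="ymfml" (len 5), cursors c1@1 c2@3, authorship .1.2.
After op 5 (add_cursor(5)): buffer="ymfml" (len 5), cursors c1@1 c2@3 c3@5, authorship .1.2.
Authorship (.=original, N=cursor N): . 1 . 2 .
Index 3: author = 2

Answer: cursor 2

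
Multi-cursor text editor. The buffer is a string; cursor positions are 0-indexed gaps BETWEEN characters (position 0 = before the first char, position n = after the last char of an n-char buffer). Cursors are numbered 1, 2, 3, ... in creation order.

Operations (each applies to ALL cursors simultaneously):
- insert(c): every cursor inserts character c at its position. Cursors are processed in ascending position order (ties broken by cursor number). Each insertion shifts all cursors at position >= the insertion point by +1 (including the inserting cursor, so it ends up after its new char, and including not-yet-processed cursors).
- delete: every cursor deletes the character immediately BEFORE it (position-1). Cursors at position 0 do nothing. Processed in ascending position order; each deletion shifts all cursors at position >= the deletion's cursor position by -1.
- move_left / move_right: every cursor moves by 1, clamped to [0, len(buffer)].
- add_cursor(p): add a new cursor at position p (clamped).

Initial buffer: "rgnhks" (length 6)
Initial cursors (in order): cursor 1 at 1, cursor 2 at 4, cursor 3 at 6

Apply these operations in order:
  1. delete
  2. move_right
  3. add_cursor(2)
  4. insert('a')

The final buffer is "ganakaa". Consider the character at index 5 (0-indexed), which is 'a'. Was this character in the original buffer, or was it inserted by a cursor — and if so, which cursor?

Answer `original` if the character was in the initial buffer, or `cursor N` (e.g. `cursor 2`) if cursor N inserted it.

After op 1 (delete): buffer="gnk" (len 3), cursors c1@0 c2@2 c3@3, authorship ...
After op 2 (move_right): buffer="gnk" (len 3), cursors c1@1 c2@3 c3@3, authorship ...
After op 3 (add_cursor(2)): buffer="gnk" (len 3), cursors c1@1 c4@2 c2@3 c3@3, authorship ...
After op 4 (insert('a')): buffer="ganakaa" (len 7), cursors c1@2 c4@4 c2@7 c3@7, authorship .1.4.23
Authorship (.=original, N=cursor N): . 1 . 4 . 2 3
Index 5: author = 2

Answer: cursor 2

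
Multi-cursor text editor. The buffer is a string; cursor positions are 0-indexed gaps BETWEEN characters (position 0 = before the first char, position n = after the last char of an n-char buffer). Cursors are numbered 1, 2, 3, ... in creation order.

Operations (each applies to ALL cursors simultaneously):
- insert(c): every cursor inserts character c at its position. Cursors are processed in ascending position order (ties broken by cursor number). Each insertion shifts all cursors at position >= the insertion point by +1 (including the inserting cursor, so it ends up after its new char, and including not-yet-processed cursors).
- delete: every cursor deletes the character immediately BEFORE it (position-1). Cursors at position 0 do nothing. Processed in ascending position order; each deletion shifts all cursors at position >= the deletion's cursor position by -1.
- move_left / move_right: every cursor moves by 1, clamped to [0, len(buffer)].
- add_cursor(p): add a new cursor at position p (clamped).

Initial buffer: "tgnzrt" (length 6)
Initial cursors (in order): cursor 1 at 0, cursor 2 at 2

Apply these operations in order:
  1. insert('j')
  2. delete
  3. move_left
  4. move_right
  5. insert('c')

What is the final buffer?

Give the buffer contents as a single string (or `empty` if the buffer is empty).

Answer: tcgcnzrt

Derivation:
After op 1 (insert('j')): buffer="jtgjnzrt" (len 8), cursors c1@1 c2@4, authorship 1..2....
After op 2 (delete): buffer="tgnzrt" (len 6), cursors c1@0 c2@2, authorship ......
After op 3 (move_left): buffer="tgnzrt" (len 6), cursors c1@0 c2@1, authorship ......
After op 4 (move_right): buffer="tgnzrt" (len 6), cursors c1@1 c2@2, authorship ......
After op 5 (insert('c')): buffer="tcgcnzrt" (len 8), cursors c1@2 c2@4, authorship .1.2....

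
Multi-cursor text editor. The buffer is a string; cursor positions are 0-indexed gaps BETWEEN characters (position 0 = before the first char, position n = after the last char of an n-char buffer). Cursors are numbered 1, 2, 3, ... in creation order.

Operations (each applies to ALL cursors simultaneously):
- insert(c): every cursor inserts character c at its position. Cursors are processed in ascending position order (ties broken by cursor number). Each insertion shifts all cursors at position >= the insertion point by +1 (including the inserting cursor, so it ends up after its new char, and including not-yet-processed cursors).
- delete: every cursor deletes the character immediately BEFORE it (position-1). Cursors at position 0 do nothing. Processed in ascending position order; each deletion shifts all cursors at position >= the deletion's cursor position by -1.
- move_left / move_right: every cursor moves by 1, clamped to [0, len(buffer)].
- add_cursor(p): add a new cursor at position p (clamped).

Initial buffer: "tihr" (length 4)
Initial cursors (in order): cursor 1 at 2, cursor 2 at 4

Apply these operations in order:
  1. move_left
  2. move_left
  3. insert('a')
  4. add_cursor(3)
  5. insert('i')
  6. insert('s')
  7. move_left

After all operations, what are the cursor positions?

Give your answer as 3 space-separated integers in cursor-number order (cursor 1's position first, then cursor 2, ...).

After op 1 (move_left): buffer="tihr" (len 4), cursors c1@1 c2@3, authorship ....
After op 2 (move_left): buffer="tihr" (len 4), cursors c1@0 c2@2, authorship ....
After op 3 (insert('a')): buffer="atiahr" (len 6), cursors c1@1 c2@4, authorship 1..2..
After op 4 (add_cursor(3)): buffer="atiahr" (len 6), cursors c1@1 c3@3 c2@4, authorship 1..2..
After op 5 (insert('i')): buffer="aitiiaihr" (len 9), cursors c1@2 c3@5 c2@7, authorship 11..322..
After op 6 (insert('s')): buffer="aistiisaishr" (len 12), cursors c1@3 c3@7 c2@10, authorship 111..33222..
After op 7 (move_left): buffer="aistiisaishr" (len 12), cursors c1@2 c3@6 c2@9, authorship 111..33222..

Answer: 2 9 6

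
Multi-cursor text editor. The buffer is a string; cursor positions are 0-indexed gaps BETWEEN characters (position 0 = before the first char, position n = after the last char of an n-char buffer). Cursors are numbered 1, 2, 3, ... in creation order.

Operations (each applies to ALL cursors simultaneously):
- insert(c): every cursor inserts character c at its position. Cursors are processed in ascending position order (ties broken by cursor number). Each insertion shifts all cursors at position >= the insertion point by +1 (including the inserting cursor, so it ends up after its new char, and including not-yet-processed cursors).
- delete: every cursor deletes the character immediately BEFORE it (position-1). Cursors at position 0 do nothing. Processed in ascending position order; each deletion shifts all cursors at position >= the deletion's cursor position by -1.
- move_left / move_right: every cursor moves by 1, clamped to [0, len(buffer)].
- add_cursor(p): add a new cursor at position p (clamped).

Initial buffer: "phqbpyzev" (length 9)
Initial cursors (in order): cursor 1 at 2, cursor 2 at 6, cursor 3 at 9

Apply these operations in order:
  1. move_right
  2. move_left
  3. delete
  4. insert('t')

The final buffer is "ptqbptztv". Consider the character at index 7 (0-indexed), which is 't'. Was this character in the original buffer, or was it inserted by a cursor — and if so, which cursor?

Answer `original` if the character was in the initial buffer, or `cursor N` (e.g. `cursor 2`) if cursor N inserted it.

After op 1 (move_right): buffer="phqbpyzev" (len 9), cursors c1@3 c2@7 c3@9, authorship .........
After op 2 (move_left): buffer="phqbpyzev" (len 9), cursors c1@2 c2@6 c3@8, authorship .........
After op 3 (delete): buffer="pqbpzv" (len 6), cursors c1@1 c2@4 c3@5, authorship ......
After op 4 (insert('t')): buffer="ptqbptztv" (len 9), cursors c1@2 c2@6 c3@8, authorship .1...2.3.
Authorship (.=original, N=cursor N): . 1 . . . 2 . 3 .
Index 7: author = 3

Answer: cursor 3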